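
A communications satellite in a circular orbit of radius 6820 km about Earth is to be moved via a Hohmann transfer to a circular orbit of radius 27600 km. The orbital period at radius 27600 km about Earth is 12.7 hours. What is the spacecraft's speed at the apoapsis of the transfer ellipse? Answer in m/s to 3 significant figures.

From Kepler's third law T² = 4π²r³/μ at r = 27600 km, T = 12.7 hours = 12.7 × 3600 s = 45720 s: μ = 4π²r³/T² = 3.97077×10^5 km³/s².
The Hohmann ellipse has a_t = (r₁ + r₂)/2 = 17210 km.
At apoapsis, r = 27600 km.
From the vis-viva equation, v = √[μ(2/r − 1/a_t)] = 2.388 km/s.

v = 2390 m/s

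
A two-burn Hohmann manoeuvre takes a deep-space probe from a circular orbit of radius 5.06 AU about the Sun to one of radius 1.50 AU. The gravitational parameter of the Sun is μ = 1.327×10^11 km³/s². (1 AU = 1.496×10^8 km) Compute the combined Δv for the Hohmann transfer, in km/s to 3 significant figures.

Δv = 10.2 km/s

In km: r₁ = 5.06 × 1.496×10^8 = 7.56976×10^8 km; r₂ = 1.50 × 1.496×10^8 = 2.244×10^8 km.
Transfer-ellipse semi-major axis a_t = (r₁ + r₂)/2 = (7.56976×10^8 + 2.244×10^8)/2 = 4.90688×10^8 km.
Circular speed at r₁: v₁ = √(μ/r₁) = √(1.327×10^11/7.56976×10^8) = 13.24 km/s.
On the transfer ellipse at r₁, vis-viva gives v_a = √[μ(2/r₁ − 1/a_t)] = 8.954 km/s.
First burn Δv₁ = |v_a − v₁| = 4.286 km/s.
Circular speed at r₂: v₂ = √(μ/r₂) = 24.318 km/s.
Transfer-orbit speed at r₂: v_p = √[μ(2/r₂ − 1/a_t)] = 30.204 km/s.
Second burn Δv₂ = |v₂ − v_p| = 5.886 km/s.
Total Δv = Δv₁ + Δv₂ = 10.17 km/s.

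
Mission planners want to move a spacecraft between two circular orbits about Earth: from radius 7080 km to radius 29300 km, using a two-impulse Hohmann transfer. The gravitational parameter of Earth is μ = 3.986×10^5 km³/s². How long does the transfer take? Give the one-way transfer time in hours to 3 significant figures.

t = 3.39 hours

Semi-major axis of the transfer orbit: a_t = (7080 + 29300)/2 = 18190 km.
Half the transfer-orbit period gives t = π√(a_t³/μ) = 12210 s.
Converting: 12210 s ÷ 3600 s/hour = 3.39 hours.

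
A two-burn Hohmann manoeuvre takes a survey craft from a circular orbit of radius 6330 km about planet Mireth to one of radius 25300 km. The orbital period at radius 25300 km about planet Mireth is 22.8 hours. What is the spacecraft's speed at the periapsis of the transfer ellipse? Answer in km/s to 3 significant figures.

From Kepler's third law T² = 4π²r³/μ at r = 25300 km, T = 22.8 hours = 22.8 × 3600 s = 82080 s: μ = 4π²r³/T² = 94895.7 km³/s².
Transfer-ellipse semi-major axis a_t = (r₁ + r₂)/2 = (6330 + 25300)/2 = 15815 km.
The periapsis of the transfer ellipse is at r = 6330 km.
From the vis-viva equation, v = √[μ(2/r − 1/a_t)] = 4.897 km/s.

v = 4.90 km/s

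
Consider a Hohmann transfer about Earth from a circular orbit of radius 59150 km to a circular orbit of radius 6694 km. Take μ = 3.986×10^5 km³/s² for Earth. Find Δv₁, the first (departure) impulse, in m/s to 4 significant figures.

Semi-major axis of the transfer orbit: a_t = (59150 + 6694)/2 = 32922 km.
On the circular orbit at r = 59150 km, v_c = √(μ/r) = 2.596 km/s.
Vis-viva on the transfer ellipse at r = 59150 km gives v_t = √[μ(2/r − 1/a_t)] = 1.171 km/s.
Δv₁ = |v_t − v_c| = |1.171 − 2.596| = 1.425 km/s.

Δv₁ = 1425 m/s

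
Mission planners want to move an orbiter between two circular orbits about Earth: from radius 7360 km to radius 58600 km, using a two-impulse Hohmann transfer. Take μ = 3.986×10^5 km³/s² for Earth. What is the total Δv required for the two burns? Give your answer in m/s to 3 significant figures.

Δv = 3830 m/s

Transfer-ellipse semi-major axis a_t = (r₁ + r₂)/2 = (7360 + 58600)/2 = 32980 km.
At r₁ the circular-orbit speed is v₁ = √(μ/r₁) = 7.3592 km/s.
On the transfer ellipse at r₁, vis-viva gives v_p = √[μ(2/r₁ − 1/a_t)] = 9.8096 km/s.
First burn Δv₁ = |v_p − v₁| = 2.450 km/s.
At r₂, v₂ = √(μ/r₂) = 2.608 km/s.
Transfer-orbit speed at r₂: v_a = √[μ(2/r₂ − 1/a_t)] = 1.232 km/s.
Second burn Δv₂ = |v₂ − v_a| = 1.376 km/s.
Total Δv = Δv₁ + Δv₂ = 3.826 km/s.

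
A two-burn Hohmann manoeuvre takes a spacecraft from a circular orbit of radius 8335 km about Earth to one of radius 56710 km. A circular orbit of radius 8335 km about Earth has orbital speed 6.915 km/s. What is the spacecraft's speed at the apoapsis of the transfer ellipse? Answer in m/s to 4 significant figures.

v = 1342 m/s

From the circular-orbit relation v² = μ/r at r = 8335 km: μ = v²r = (6.915)² × 8335 = 3.98557×10^5 km³/s².
The Hohmann ellipse has a_t = (r₁ + r₂)/2 = 32522.5 km.
The apoapsis of the transfer ellipse is at r = 56710 km.
Applying v² = μ(2/r − 1/a_t): v = 1.342 km/s.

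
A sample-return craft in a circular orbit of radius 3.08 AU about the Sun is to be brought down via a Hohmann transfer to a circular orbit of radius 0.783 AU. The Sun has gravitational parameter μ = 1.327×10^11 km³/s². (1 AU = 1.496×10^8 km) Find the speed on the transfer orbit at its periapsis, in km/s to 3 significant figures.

In km: r₁ = 3.08 × 1.496×10^8 = 4.60768×10^8 km; r₂ = 0.783 × 1.496×10^8 = 1.171368×10^8 km.
Semi-major axis of the transfer orbit: a_t = (4.60768×10^8 + 1.171368×10^8)/2 = 2.889524×10^8 km.
The periapsis of the transfer ellipse is at r = 1.171368×10^8 km.
From the vis-viva equation, v = √[μ(2/r − 1/a_t)] = 42.50 km/s.

v = 42.5 km/s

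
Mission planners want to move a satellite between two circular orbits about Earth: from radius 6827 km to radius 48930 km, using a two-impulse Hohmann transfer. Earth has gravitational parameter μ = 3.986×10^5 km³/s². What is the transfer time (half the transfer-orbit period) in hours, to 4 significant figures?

Semi-major axis of the transfer orbit: a_t = (6827 + 48930)/2 = 27878.5 km.
Transfer time t = π√(a_t³/μ) = π√((27878.5)³ / 3.986×10^5) = 23162 s.
Converting: 23162 s ÷ 3600 s/hour = 6.434 hours.

t = 6.434 hours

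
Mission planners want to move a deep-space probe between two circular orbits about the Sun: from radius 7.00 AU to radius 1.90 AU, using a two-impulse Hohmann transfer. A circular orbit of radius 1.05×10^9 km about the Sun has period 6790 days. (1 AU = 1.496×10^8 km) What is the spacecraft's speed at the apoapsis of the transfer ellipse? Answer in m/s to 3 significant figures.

v = 7360 m/s

From Kepler's third law T² = 4π²r³/μ at r = 1.05×10^9 km, T = 6790 days = 6790 × 86400 s = 5.86656×10^8 s: μ = 4π²r³/T² = 1.32789×10^11 km³/s².
In km: r₁ = 7.00 × 1.496×10^8 = 1.0472×10^9 km; r₂ = 1.90 × 1.496×10^8 = 2.8424×10^8 km.
Transfer-ellipse semi-major axis a_t = (r₁ + r₂)/2 = (1.0472×10^9 + 2.8424×10^8)/2 = 6.6572×10^8 km.
The apoapsis of the transfer ellipse is at r = 1.0472×10^9 km.
Vis-viva: v = √[μ(2/r − 1/a_t)] = √[1.32789×10^11 × (2/1.0472×10^9 − 1/6.6572×10^8)] = 7.358 km/s.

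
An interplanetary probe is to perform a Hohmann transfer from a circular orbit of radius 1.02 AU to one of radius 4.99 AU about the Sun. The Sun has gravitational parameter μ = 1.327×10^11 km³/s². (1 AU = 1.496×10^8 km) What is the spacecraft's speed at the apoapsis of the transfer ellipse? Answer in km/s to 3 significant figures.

In km: r₁ = 1.02 × 1.496×10^8 = 1.52592×10^8 km; r₂ = 4.99 × 1.496×10^8 = 7.46504×10^8 km.
The Hohmann ellipse has a_t = (r₁ + r₂)/2 = 4.49548×10^8 km.
The apoapsis of the transfer ellipse is at r = 7.46504×10^8 km.
Applying v² = μ(2/r − 1/a_t): v = 7.768 km/s.

v = 7.77 km/s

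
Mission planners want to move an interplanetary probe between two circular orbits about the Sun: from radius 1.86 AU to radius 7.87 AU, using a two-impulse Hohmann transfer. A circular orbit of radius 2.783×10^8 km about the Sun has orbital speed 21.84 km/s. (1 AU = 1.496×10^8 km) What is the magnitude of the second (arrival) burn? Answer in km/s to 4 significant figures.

Δv₂ = 4.053 km/s

From the circular-orbit relation v² = μ/r at r = 2.783×10^8 km: μ = v²r = (21.84)² × 2.783×10^8 = 1.32745×10^11 km³/s².
In km: r₁ = 1.86 × 1.496×10^8 = 2.78256×10^8 km; r₂ = 7.87 × 1.496×10^8 = 1.177352×10^9 km.
The Hohmann ellipse has a_t = (r₁ + r₂)/2 = 7.27804×10^8 km.
Circular speed at r = 1.177352×10^9 km: v_c = √(μ/r) = 10.6183 km/s.
Vis-viva on the transfer ellipse at r = 1.177352×10^9 km gives v_t = √[μ(2/r − 1/a_t)] = 6.56555 km/s.
Δv₂ = |v_t − v_c| = |6.56555 − 10.6183| = 4.053 km/s.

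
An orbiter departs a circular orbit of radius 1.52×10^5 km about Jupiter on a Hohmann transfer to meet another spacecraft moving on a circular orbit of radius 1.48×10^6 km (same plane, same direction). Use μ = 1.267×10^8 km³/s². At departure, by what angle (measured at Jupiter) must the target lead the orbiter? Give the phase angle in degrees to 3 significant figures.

The Hohmann ellipse has a_t = (r₁ + r₂)/2 = 8.160×10^5 km.
The half-period of the transfer ellipse is t = π√(a_t³/μ) = 2.0573×10^5 s.
Target angular speed ω₂ = √(μ/r₂³) = 6.2517×10^-6 rad/s.
Angle swept by the target during transfer: ω₂·t = 1.2862 rad = 73.69°.
The orbiter traverses 180° on the transfer ellipse, so the target must lead by 180° − 73.69° = 106°.

φ = 106°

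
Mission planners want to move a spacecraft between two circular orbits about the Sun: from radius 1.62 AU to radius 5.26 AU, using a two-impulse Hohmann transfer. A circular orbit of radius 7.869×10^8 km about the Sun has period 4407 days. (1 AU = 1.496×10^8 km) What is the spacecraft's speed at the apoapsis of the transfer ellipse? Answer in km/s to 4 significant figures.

v = 8.911 km/s

From Kepler's third law T² = 4π²r³/μ at r = 7.869×10^8 km, T = 4407 days = 4407 × 86400 s = 3.807648×10^8 s: μ = 4π²r³/T² = 1.32680×10^11 km³/s².
In km: r₁ = 1.62 × 1.496×10^8 = 2.42352×10^8 km; r₂ = 5.26 × 1.496×10^8 = 7.86896×10^8 km.
Semi-major axis of the transfer orbit: a_t = (2.42352×10^8 + 7.86896×10^8)/2 = 5.14624×10^8 km.
At apoapsis, r = 7.86896×10^8 km.
Vis-viva: v = √[μ(2/r − 1/a_t)] = √[1.32680×10^11 × (2/7.86896×10^8 − 1/5.14624×10^8)] = 8.911 km/s.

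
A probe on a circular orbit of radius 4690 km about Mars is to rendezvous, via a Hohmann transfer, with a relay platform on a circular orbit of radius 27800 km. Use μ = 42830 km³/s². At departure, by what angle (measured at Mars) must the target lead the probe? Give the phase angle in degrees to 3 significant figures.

φ = 99.6°

Semi-major axis of the transfer orbit: a_t = (4690 + 27800)/2 = 16245 km.
Transfer time t = π√(a_t³/μ) = 31430.8 s.
The target's mean motion on its circular orbit is ω₂ = √(μ/r₂³) = 4.46485×10^-5 rad/s.
Angle swept by the target during transfer: ω₂·t = 1.40334 rad = 80.41°.
The probe traverses 180° on the transfer ellipse, so the target must lead by 180° − 80.41° = 99.6°.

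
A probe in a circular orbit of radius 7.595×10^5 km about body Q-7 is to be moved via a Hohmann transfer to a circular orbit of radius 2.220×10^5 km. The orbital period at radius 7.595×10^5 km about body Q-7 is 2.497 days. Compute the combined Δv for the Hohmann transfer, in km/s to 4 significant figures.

From Kepler's third law T² = 4π²r³/μ at r = 7.595×10^5 km, T = 2.497 days = 2.497 × 86400 s = 2.157408×10^5 s: μ = 4π²r³/T² = 3.71602×10^8 km³/s².
Semi-major axis of the transfer orbit: a_t = (7.595×10^5 + 2.220×10^5)/2 = 4.9075×10^5 km.
At r₁ the circular-orbit speed is v₁ = √(μ/r₁) = 22.1195 km/s.
Transfer-orbit speed at r₁ (v² = μ(2/r − 1/a)): v_a = √[μ(2/r₁ − 1/a_t)] = 14.8772 km/s.
First burn Δv₁ = |v_a − v₁| = 7.242 km/s.
At r₂, v₂ = √(μ/r₂) = 40.9131 km/s.
Transfer-orbit speed at r₂: v_p = √[μ(2/r₂ − 1/a_t)] = 50.8975 km/s.
Second burn Δv₂ = |v₂ − v_p| = 9.984 km/s.
Δv = Δv₁ + Δv₂ = 7.242 + 9.984 = 17.23 km/s.

Δv = 17.23 km/s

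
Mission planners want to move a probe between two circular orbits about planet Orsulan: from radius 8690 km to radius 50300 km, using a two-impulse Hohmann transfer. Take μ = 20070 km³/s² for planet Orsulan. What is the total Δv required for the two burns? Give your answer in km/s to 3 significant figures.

Δv = 0.754 km/s

Semi-major axis of the transfer orbit: a_t = (8690 + 50300)/2 = 29495 km.
Circular speed at r₁: v₁ = √(μ/r₁) = √(20070/8690) = 1.5197 km/s.
On the transfer ellipse at r₁, v² = μ(2/r − 1/a) gives v_p = √[μ(2/r₁ − 1/a_t)] = 1.9846 km/s.
First burn Δv₁ = |v_p − v₁| = 0.4649 km/s.
Circular speed at r₂: v₂ = √(μ/r₂) = 0.6317 km/s.
Transfer-orbit speed at r₂: v_a = √[μ(2/r₂ − 1/a_t)] = 0.3429 km/s.
Second burn Δv₂ = |v₂ − v_a| = 0.2888 km/s.
Δv = Δv₁ + Δv₂ = 0.4649 + 0.2888 = 0.7537 km/s.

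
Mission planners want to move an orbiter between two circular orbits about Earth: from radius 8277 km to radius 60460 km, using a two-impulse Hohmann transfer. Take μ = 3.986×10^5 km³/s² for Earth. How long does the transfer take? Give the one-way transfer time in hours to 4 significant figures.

t = 8.807 hours

The Hohmann ellipse has a_t = (r₁ + r₂)/2 = 34368.5 km.
Transfer time t = π√(a_t³/μ) = π√((34368.5)³ / 3.986×10^5) = 31705 s.
Converting: 31705 s ÷ 3600 s/hour = 8.807 hours.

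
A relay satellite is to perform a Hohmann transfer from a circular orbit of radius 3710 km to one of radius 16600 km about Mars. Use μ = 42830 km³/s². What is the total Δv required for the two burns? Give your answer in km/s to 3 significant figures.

Δv = 1.58 km/s

Transfer-ellipse semi-major axis a_t = (r₁ + r₂)/2 = (3710 + 16600)/2 = 10155 km.
Circular speed at r₁: v₁ = √(μ/r₁) = √(42830/3710) = 3.3977 km/s.
On the transfer ellipse at r₁, vis-viva gives v_p = √[μ(2/r₁ − 1/a_t)] = 4.3441 km/s.
First burn Δv₁ = |v_p − v₁| = 0.9464 km/s.
At r₂, v₂ = √(μ/r₂) = 1.6063 km/s.
Transfer-orbit speed at r₂: v_a = √[μ(2/r₂ − 1/a_t)] = 0.97088 km/s.
Second burn Δv₂ = |v₂ − v_a| = 0.6354 km/s.
Δv = Δv₁ + Δv₂ = 0.9464 + 0.6354 = 1.582 km/s.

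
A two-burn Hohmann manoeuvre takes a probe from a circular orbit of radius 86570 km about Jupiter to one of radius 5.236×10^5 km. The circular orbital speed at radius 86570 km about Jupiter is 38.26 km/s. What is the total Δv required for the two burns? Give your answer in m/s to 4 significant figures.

Δv = 19130 m/s

From the circular-orbit relation v² = μ/r at r = 86570 km: μ = v²r = (38.26)² × 86570 = 1.26724×10^8 km³/s².
The Hohmann ellipse has a_t = (r₁ + r₂)/2 = 3.05085×10^5 km.
At r₁ the circular-orbit speed is v₁ = √(μ/r₁) = 38.26 km/s.
On the transfer ellipse at r₁, v² = μ(2/r − 1/a) gives v_p = √[μ(2/r₁ − 1/a_t)] = 50.12 km/s.
First burn Δv₁ = |v_p − v₁| = 11.86 km/s.
Circular speed at r₂: v₂ = √(μ/r₂) = 15.557 km/s.
Transfer-orbit speed at r₂: v_a = √[μ(2/r₂ − 1/a_t)] = 8.2871 km/s.
Second burn Δv₂ = |v₂ − v_a| = 7.270 km/s.
Total Δv = Δv₁ + Δv₂ = 19.13 km/s.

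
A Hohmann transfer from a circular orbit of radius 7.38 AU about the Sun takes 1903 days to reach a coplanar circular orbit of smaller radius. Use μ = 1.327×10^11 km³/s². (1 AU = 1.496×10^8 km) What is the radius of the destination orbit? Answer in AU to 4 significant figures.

r₂ = 2.161 AU

In km: r₁ = 7.38 × 1.496×10^8 = 1.104048×10^9 km.
Transfer time t = 1903 days = 1.644192×10^8 s, and t = π√(a_t³/μ).
So a_t = (μ t²/π²)^(1/3) = (1.327×10^11 × (1.644192×10^8)² / π²)^(1/3) = 7.1366×10^8 km.
Since a_t = (r₁ + r₂)/2, r₂ = 2a_t − r₁ = 2×7.1366×10^8 − 1.104048×10^9 = 3.23272×10^8 km.
In AU: r₂ = 3.23272×10^8 / 1.496×10^8 = 2.161 AU.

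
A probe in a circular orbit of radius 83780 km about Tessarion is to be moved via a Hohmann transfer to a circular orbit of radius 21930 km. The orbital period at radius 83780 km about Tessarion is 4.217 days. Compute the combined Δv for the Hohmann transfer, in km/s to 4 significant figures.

Δv = 1.246 km/s

From Kepler's third law T² = 4π²r³/μ at r = 83780 km, T = 4.217 days = 4.217 × 86400 s = 3.643488×10^5 s: μ = 4π²r³/T² = 1.74882×10^5 km³/s².
Transfer-ellipse semi-major axis a_t = (r₁ + r₂)/2 = (83780 + 21930)/2 = 52855 km.
At r₁ the circular-orbit speed is v₁ = √(μ/r₁) = 1.444784 km/s.
Transfer-orbit speed at r₁ (vis-viva): v_a = √[μ(2/r₁ − 1/a_t)] = 0.9306345 km/s.
First burn Δv₁ = |v_a − v₁| = 0.51415 km/s.
At r₂, v₂ = √(μ/r₂) = 2.82393 km/s.
Transfer-orbit speed at r₂: v_p = √[μ(2/r₂ − 1/a_t)] = 3.55534 km/s.
Second burn Δv₂ = |v₂ − v_p| = 0.73141 km/s.
Total Δv = Δv₁ + Δv₂ = 1.246 km/s.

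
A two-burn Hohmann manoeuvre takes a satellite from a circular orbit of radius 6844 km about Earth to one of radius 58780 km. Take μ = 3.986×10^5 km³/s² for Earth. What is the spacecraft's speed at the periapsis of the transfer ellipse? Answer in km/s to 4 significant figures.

v = 10.21 km/s

Transfer-ellipse semi-major axis a_t = (r₁ + r₂)/2 = (6844 + 58780)/2 = 32812 km.
At periapsis, r = 6844 km.
Applying v² = μ(2/r − 1/a_t): v = 10.21 km/s.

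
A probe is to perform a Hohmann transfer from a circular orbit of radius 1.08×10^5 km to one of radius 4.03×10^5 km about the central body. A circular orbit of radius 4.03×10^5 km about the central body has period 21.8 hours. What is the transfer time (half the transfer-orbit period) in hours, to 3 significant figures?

t = 5.50 hours

From Kepler's third law T² = 4π²r³/μ at r = 4.03×10^5 km, T = 21.8 hours = 21.8 × 3600 s = 78480 s: μ = 4π²r³/T² = 4.19524×10^8 km³/s².
The Hohmann ellipse has a_t = (r₁ + r₂)/2 = 2.555×10^5 km.
Transfer time t = π√(a_t³/μ) = π√((2.555×10^5)³ / 4.19524×10^8) = 19810 s.
Converting: 19810 s ÷ 3600 s/hour = 5.50 hours.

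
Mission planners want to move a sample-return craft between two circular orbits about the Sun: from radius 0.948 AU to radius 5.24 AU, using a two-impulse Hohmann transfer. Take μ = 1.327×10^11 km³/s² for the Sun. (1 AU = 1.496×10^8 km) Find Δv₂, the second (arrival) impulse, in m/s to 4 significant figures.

Δv₂ = 5809 m/s

In km: r₁ = 0.948 × 1.496×10^8 = 1.418208×10^8 km; r₂ = 5.24 × 1.496×10^8 = 7.83904×10^8 km.
Transfer-ellipse semi-major axis a_t = (r₁ + r₂)/2 = (1.418208×10^8 + 7.83904×10^8)/2 = 4.628624×10^8 km.
On the circular orbit at r = 7.83904×10^8 km, v_c = √(μ/r) = 13.011 km/s.
Vis-viva on the transfer ellipse at r = 7.83904×10^8 km gives v_t = √[μ(2/r − 1/a_t)] = 7.2019 km/s.
Δv₂ = |v_t − v_c| = |7.2019 − 13.011| = 5.809 km/s.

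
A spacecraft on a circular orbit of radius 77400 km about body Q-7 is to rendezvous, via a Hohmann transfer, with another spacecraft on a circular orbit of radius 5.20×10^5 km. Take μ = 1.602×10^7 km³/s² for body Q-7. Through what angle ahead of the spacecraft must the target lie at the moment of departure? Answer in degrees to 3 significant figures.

φ = 102°

The Hohmann ellipse has a_t = (r₁ + r₂)/2 = 2.987×10^5 km.
Transfer time t = π√(a_t³/μ) = 1.28136×10^5 s.
The target's mean motion on its circular orbit is ω₂ = √(μ/r₂³) = 1.06740×10^-5 rad/s.
Angle swept by the target during transfer: ω₂·t = 1.3677 rad = 78.36°.
Arrival is 180° from departure on the ellipse, so φ = 180° − 78.36° = 102°.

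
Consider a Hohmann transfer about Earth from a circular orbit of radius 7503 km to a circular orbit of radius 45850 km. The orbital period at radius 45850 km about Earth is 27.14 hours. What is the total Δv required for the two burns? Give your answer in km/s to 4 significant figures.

From Kepler's third law T² = 4π²r³/μ at r = 45850 km, T = 27.14 hours = 27.14 × 3600 s = 97704 s: μ = 4π²r³/T² = 3.98614×10^5 km³/s².
Semi-major axis of the transfer orbit: a_t = (7503 + 45850)/2 = 26676.5 km.
Circular speed at r₁: v₁ = √(μ/r₁) = √(3.98614×10^5/7503) = 7.289 km/s.
On the transfer ellipse at r₁, v² = μ(2/r − 1/a) gives v_p = √[μ(2/r₁ − 1/a_t)] = 9.556 km/s.
First burn Δv₁ = |v_p − v₁| = 2.267 km/s.
Circular speed at r₂: v₂ = √(μ/r₂) = 2.949 km/s.
Transfer-orbit speed at r₂: v_a = √[μ(2/r₂ − 1/a_t)] = 1.564 km/s.
Second burn Δv₂ = |v₂ − v_a| = 1.385 km/s.
Total Δv = Δv₁ + Δv₂ = 3.652 km/s.

Δv = 3.652 km/s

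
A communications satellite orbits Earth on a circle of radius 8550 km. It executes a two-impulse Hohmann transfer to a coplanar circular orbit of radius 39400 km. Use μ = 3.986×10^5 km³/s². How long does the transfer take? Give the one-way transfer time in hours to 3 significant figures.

Semi-major axis of the transfer orbit: a_t = (8550 + 39400)/2 = 23975 km.
Half the transfer-orbit period gives t = π√(a_t³/μ) = 18470 s.
Converting: 18470 s ÷ 3600 s/hour = 5.13 hours.

t = 5.13 hours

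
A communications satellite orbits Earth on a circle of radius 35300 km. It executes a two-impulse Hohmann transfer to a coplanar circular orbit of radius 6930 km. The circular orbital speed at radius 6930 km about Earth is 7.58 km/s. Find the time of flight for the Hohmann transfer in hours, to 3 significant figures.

From the circular-orbit relation v² = μ/r at r = 6930 km: μ = v²r = (7.58)² × 6930 = 3.98173×10^5 km³/s².
Semi-major axis of the transfer orbit: a_t = (35300 + 6930)/2 = 21115 km.
Transfer time t = π√(a_t³/μ) = π√((21115)³ / 3.98173×10^5) = 15280 s.
Converting: 15280 s ÷ 3600 s/hour = 4.24 hours.

t = 4.24 hours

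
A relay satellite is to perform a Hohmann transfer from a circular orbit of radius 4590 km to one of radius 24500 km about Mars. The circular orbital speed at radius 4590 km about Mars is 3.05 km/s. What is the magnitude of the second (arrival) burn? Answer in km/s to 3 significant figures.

From the circular-orbit relation v² = μ/r at r = 4590 km: μ = v²r = (3.05)² × 4590 = 42698.5 km³/s².
Semi-major axis of the transfer orbit: a_t = (4590 + 24500)/2 = 14545 km.
On the circular orbit at r = 24500 km, v_c = √(μ/r) = 1.3201 km/s.
Vis-viva on the transfer ellipse at r = 24500 km gives v_t = √[μ(2/r − 1/a_t)] = 0.74160 km/s.
Δv₂ = |v_t − v_c| = |0.74160 − 1.3201| = 0.5785 km/s.

Δv₂ = 0.579 km/s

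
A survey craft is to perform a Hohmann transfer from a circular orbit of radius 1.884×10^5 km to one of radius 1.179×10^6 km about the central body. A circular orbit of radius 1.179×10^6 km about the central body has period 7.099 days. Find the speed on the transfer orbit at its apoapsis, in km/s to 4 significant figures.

From Kepler's third law T² = 4π²r³/μ at r = 1.179×10^6 km, T = 7.099 days = 7.099 × 86400 s = 6.133536×10^5 s: μ = 4π²r³/T² = 1.71981×10^8 km³/s².
Semi-major axis of the transfer orbit: a_t = (1.884×10^5 + 1.179×10^6)/2 = 6.837×10^5 km.
At apoapsis, r = 1.179×10^6 km.
Vis-viva: v = √[μ(2/r − 1/a_t)] = √[1.71981×10^8 × (2/1.179×10^6 − 1/6.837×10^5)] = 6.340 km/s.

v = 6.340 km/s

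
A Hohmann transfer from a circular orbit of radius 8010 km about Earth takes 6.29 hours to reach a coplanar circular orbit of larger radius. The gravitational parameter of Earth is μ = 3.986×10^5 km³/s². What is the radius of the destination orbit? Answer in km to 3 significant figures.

r₂ = 46900 km

Transfer time t = 6.29 hours = 22644 s, and t = π√(a_t³/μ).
So a_t = (μ t²/π²)^(1/3) = (3.986×10^5 × (22644)² / π²)^(1/3) = 27461 km.
Since a_t = (r₁ + r₂)/2, r₂ = 2a_t − r₁ = 2×27461 − 8010 = 46912 km.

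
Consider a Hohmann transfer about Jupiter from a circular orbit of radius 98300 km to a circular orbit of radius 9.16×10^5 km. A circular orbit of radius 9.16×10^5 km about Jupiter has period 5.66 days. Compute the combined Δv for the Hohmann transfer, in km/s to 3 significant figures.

Δv = 18.9 km/s

From Kepler's third law T² = 4π²r³/μ at r = 9.16×10^5 km, T = 5.66 days = 5.66 × 86400 s = 4.89024×10^5 s: μ = 4π²r³/T² = 1.26878×10^8 km³/s².
Transfer-ellipse semi-major axis a_t = (r₁ + r₂)/2 = (98300 + 9.160×10^5)/2 = 5.0715×10^5 km.
Circular speed at r₁: v₁ = √(μ/r₁) = √(1.26878×10^8/98300) = 35.9266 km/s.
Transfer-orbit speed at r₁ (vis-viva equation): v_p = √[μ(2/r₁ − 1/a_t)] = 48.2832 km/s.
First burn Δv₁ = |v_p − v₁| = 12.357 km/s.
At r₂, v₂ = √(μ/r₂) = 11.7692 km/s.
Transfer-orbit speed at r₂: v_a = √[μ(2/r₂ − 1/a_t)] = 5.18148 km/s.
Second burn Δv₂ = |v₂ − v_a| = 6.5877 km/s.
Δv = Δv₁ + Δv₂ = 12.357 + 6.5877 = 18.94 km/s.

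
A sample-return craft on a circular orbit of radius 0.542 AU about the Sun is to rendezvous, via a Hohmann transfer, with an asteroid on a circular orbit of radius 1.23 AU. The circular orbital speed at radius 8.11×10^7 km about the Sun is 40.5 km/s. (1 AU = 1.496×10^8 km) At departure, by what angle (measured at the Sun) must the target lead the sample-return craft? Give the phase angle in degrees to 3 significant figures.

φ = 70.0°

From the circular-orbit relation v² = μ/r at r = 8.11×10^7 km: μ = v²r = (40.5)² × 8.11×10^7 = 1.33024×10^11 km³/s².
In km: r₁ = 0.542 × 1.496×10^8 = 8.10832×10^7 km; r₂ = 1.23 × 1.496×10^8 = 1.84008×10^8 km.
Semi-major axis of the transfer orbit: a_t = (8.10832×10^7 + 1.84008×10^8)/2 = 1.325456×10^8 km.
The half-period of the transfer ellipse is t = π√(a_t³/μ) = 1.3144×10^7 s.
The target's mean motion on its circular orbit is ω₂ = √(μ/r₂³) = 1.4612×10^-7 rad/s.
Angle swept by the target during transfer: ω₂·t = 1.9206 rad = 110.0°.
Arrival is 180° from departure on the ellipse, so φ = 180° − 110.0° = 70.0°.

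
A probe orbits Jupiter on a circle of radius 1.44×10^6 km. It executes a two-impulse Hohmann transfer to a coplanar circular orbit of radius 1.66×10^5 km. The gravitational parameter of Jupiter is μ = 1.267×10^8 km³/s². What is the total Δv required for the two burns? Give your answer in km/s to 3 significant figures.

Δv = 14.5 km/s

The Hohmann ellipse has a_t = (r₁ + r₂)/2 = 8.030×10^5 km.
At r₁ the circular-orbit speed is v₁ = √(μ/r₁) = 9.380 km/s.
Transfer-orbit speed at r₁ (vis-viva equation): v_a = √[μ(2/r₁ − 1/a_t)] = 4.265 km/s.
First burn Δv₁ = |v_a − v₁| = 5.115 km/s.
Circular speed at r₂: v₂ = √(μ/r₂) = 27.627 km/s.
Transfer-orbit speed at r₂: v_p = √[μ(2/r₂ − 1/a_t)] = 36.996 km/s.
Second burn Δv₂ = |v₂ − v_p| = 9.369 km/s.
Total Δv = Δv₁ + Δv₂ = 14.48 km/s.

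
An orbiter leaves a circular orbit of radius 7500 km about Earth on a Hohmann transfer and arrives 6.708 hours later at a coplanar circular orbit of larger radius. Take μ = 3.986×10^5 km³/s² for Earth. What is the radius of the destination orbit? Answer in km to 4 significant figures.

r₂ = 49830 km

Transfer time t = 6.708 hours = 24148.8 s, and t = π√(a_t³/μ).
So a_t = (μ t²/π²)^(1/3) = (3.986×10^5 × (24148.8)² / π²)^(1/3) = 28664 km.
Since a_t = (r₁ + r₂)/2, r₂ = 2a_t − r₁ = 2×28664 − 7500 = 49828 km.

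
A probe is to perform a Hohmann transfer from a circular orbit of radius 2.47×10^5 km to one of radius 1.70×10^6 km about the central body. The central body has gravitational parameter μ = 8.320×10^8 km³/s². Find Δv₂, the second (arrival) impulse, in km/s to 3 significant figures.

Semi-major axis of the transfer orbit: a_t = (2.470×10^5 + 1.700×10^6)/2 = 9.735×10^5 km.
On the circular orbit at r = 1.700×10^6 km, v_c = √(μ/r) = 22.12 km/s.
Vis-viva on the transfer ellipse at r = 1.700×10^6 km gives v_t = √[μ(2/r − 1/a_t)] = 11.14 km/s.
Δv₂ = |v_t − v_c| = |11.14 − 22.12| = 10.98 km/s.

Δv₂ = 11.0 km/s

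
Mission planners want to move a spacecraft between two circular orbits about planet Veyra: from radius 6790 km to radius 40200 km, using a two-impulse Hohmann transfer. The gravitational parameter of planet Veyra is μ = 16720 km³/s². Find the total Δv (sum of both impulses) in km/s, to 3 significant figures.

Δv = 0.782 km/s

The Hohmann ellipse has a_t = (r₁ + r₂)/2 = 23495 km.
Circular speed at r₁: v₁ = √(μ/r₁) = √(16720/6790) = 1.5692 km/s.
On the transfer ellipse at r₁, vis-viva gives v_p = √[μ(2/r₁ − 1/a_t)] = 2.0526 km/s.
First burn Δv₁ = |v_p − v₁| = 0.4834 km/s.
At r₂, v₂ = √(μ/r₂) = 0.6449 km/s.
Transfer-orbit speed at r₂: v_a = √[μ(2/r₂ − 1/a_t)] = 0.3467 km/s.
Second burn Δv₂ = |v₂ − v_a| = 0.2982 km/s.
Total Δv = Δv₁ + Δv₂ = 0.7816 km/s.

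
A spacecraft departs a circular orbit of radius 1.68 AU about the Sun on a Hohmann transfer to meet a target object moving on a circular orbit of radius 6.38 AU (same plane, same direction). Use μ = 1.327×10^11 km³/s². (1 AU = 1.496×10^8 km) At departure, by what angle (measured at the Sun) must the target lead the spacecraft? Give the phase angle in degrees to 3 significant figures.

φ = 89.6°

In km: r₁ = 1.68 × 1.496×10^8 = 2.51328×10^8 km; r₂ = 6.38 × 1.496×10^8 = 9.54448×10^8 km.
Semi-major axis of the transfer orbit: a_t = (2.51328×10^8 + 9.54448×10^8)/2 = 6.02888×10^8 km.
Transfer time t = π√(a_t³/μ) = 1.277×10^8 s.
The target's mean motion on its circular orbit is ω₂ = √(μ/r₂³) = 1.235×10^-8 rad/s.
Angle swept by the target during transfer: ω₂·t = 1.577 rad = 90.36°.
The spacecraft traverses 180° on the transfer ellipse, so the target must lead by 180° − 90.36° = 89.6°.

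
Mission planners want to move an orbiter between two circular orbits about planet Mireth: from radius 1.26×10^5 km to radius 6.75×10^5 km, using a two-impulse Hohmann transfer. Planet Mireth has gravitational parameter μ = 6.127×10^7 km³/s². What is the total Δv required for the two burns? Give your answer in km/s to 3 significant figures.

Semi-major axis of the transfer orbit: a_t = (1.260×10^5 + 6.750×10^5)/2 = 4.005×10^5 km.
Circular speed at r₁: v₁ = √(μ/r₁) = √(6.127×10^7/1.260×10^5) = 22.052 km/s.
Transfer-orbit speed at r₁ (vis-viva equation): v_p = √[μ(2/r₁ − 1/a_t)] = 28.628 km/s.
First burn Δv₁ = |v_p − v₁| = 6.576 km/s.
Circular speed at r₂: v₂ = √(μ/r₂) = 9.527 km/s.
Transfer-orbit speed at r₂: v_a = √[μ(2/r₂ − 1/a_t)] = 5.344 km/s.
Second burn Δv₂ = |v₂ − v_a| = 4.183 km/s.
Total Δv = Δv₁ + Δv₂ = 10.76 km/s.

Δv = 10.8 km/s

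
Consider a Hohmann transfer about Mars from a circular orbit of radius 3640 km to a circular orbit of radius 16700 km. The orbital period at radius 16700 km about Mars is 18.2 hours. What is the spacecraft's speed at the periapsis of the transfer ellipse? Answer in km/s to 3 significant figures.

v = 4.40 km/s

From Kepler's third law T² = 4π²r³/μ at r = 16700 km, T = 18.2 hours = 18.2 × 3600 s = 65520 s: μ = 4π²r³/T² = 42831.3 km³/s².
Transfer-ellipse semi-major axis a_t = (r₁ + r₂)/2 = (3640 + 16700)/2 = 10170 km.
At periapsis, r = 3640 km.
From the vis-viva equation, v = √[μ(2/r − 1/a_t)] = 4.396 km/s.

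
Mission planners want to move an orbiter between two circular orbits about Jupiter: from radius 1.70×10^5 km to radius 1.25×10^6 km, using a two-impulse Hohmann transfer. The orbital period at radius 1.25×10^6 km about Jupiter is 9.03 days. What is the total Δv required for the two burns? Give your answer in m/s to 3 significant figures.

From Kepler's third law T² = 4π²r³/μ at r = 1.25×10^6 km, T = 9.03 days = 9.03 × 86400 s = 7.80192×10^5 s: μ = 4π²r³/T² = 1.26674×10^8 km³/s².
Transfer-ellipse semi-major axis a_t = (r₁ + r₂)/2 = (1.700×10^5 + 1.250×10^6)/2 = 7.100×10^5 km.
Circular speed at r₁: v₁ = √(μ/r₁) = √(1.26674×10^8/1.700×10^5) = 27.2973 km/s.
Transfer-orbit speed at r₁ (vis-viva equation): v_p = √[μ(2/r₁ − 1/a_t)] = 36.2197 km/s.
First burn Δv₁ = |v_p − v₁| = 8.922 km/s.
Circular speed at r₂: v₂ = √(μ/r₂) = 10.067 km/s.
Transfer-orbit speed at r₂: v_a = √[μ(2/r₂ − 1/a_t)] = 4.9259 km/s.
Second burn Δv₂ = |v₂ − v_a| = 5.141 km/s.
Total Δv = Δv₁ + Δv₂ = 14.06 km/s.

Δv = 14100 m/s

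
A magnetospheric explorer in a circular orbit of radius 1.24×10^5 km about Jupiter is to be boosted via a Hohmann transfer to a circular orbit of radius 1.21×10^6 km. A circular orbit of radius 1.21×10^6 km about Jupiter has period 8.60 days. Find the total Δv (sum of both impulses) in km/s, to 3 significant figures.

Δv = 16.9 km/s

From Kepler's third law T² = 4π²r³/μ at r = 1.21×10^6 km, T = 8.60 days = 8.60 × 86400 s = 7.4304×10^5 s: μ = 4π²r³/T² = 1.26675×10^8 km³/s².
Transfer-ellipse semi-major axis a_t = (r₁ + r₂)/2 = (1.240×10^5 + 1.210×10^6)/2 = 6.670×10^5 km.
Circular speed at r₁: v₁ = √(μ/r₁) = √(1.26675×10^8/1.240×10^5) = 31.96 km/s.
On the transfer ellipse at r₁, vis-viva gives v_p = √[μ(2/r₁ − 1/a_t)] = 43.05 km/s.
First burn Δv₁ = |v_p − v₁| = 11.09 km/s.
At r₂, v₂ = √(μ/r₂) = 10.232 km/s.
Transfer-orbit speed at r₂: v_a = √[μ(2/r₂ − 1/a_t)] = 4.4116 km/s.
Second burn Δv₂ = |v₂ − v_a| = 5.820 km/s.
Δv = Δv₁ + Δv₂ = 11.09 + 5.820 = 16.91 km/s.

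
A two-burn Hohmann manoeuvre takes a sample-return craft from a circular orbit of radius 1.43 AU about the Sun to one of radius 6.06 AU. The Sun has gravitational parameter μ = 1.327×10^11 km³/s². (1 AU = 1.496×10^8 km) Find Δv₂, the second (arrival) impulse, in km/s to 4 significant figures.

In km: r₁ = 1.43 × 1.496×10^8 = 2.13928×10^8 km; r₂ = 6.06 × 1.496×10^8 = 9.06576×10^8 km.
Semi-major axis of the transfer orbit: a_t = (2.13928×10^8 + 9.06576×10^8)/2 = 5.60252×10^8 km.
Circular speed at r = 9.06576×10^8 km: v_c = √(μ/r) = 12.0986 km/s.
Vis-viva on the transfer ellipse at r = 9.06576×10^8 km gives v_t = √[μ(2/r − 1/a_t)] = 7.47611 km/s.
Δv₂ = |v_t − v_c| = |7.47611 − 12.0986| = 4.622 km/s.

Δv₂ = 4.622 km/s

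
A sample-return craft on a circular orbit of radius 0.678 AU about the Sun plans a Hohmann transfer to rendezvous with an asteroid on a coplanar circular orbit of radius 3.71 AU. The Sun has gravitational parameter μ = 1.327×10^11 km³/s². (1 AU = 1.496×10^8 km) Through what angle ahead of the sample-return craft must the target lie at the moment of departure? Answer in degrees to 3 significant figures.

φ = 98.1°

In km: r₁ = 0.678 × 1.496×10^8 = 1.014288×10^8 km; r₂ = 3.71 × 1.496×10^8 = 5.55016×10^8 km.
Semi-major axis of the transfer orbit: a_t = (1.014288×10^8 + 5.55016×10^8)/2 = 3.282224×10^8 km.
Transfer time t = π√(a_t³/μ) = 5.128×10^7 s.
Target angular speed ω₂ = √(μ/r₂³) = 2.786×10^-8 rad/s.
Angle swept by the target during transfer: ω₂·t = 1.4287 rad = 81.86°.
Arrival is 180° from departure on the ellipse, so φ = 180° − 81.86° = 98.1°.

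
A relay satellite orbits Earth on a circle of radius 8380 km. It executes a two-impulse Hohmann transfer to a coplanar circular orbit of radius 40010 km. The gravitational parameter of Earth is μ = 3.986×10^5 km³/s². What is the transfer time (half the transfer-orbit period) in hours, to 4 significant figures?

t = 5.202 hours

Transfer-ellipse semi-major axis a_t = (r₁ + r₂)/2 = (8380 + 40010)/2 = 24195 km.
Half the transfer-orbit period gives t = π√(a_t³/μ) = 18727 s.
Converting: 18727 s ÷ 3600 s/hour = 5.202 hours.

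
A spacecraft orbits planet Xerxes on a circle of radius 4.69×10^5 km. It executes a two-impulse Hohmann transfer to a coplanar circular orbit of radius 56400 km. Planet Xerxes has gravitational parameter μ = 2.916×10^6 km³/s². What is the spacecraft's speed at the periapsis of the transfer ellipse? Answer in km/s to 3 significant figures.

Semi-major axis of the transfer orbit: a_t = (4.690×10^5 + 56400)/2 = 2.627×10^5 km.
At periapsis, r = 56400 km.
From the vis-viva equation, v = √[μ(2/r − 1/a_t)] = 9.608 km/s.

v = 9.61 km/s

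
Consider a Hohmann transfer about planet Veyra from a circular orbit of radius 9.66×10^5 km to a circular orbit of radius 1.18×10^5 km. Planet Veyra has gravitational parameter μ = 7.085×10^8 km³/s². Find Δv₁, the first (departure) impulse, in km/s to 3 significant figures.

Δv₁ = 14.4 km/s

Transfer-ellipse semi-major axis a_t = (r₁ + r₂)/2 = (9.660×10^5 + 1.180×10^5)/2 = 5.420×10^5 km.
On the circular orbit at r = 9.660×10^5 km, v_c = √(μ/r) = 27.082 km/s.
Transfer-orbit speed at the same r (vis-viva, a = a_t): v_t = √[μ(2/r − 1/a_t)] = 12.636 km/s.
Δv₁ = |v_t − v_c| = |12.636 − 27.082| = 14.45 km/s.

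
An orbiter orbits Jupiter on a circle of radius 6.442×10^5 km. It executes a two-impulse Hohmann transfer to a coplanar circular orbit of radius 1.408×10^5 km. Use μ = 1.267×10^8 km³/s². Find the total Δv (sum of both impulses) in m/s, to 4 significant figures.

The Hohmann ellipse has a_t = (r₁ + r₂)/2 = 3.925×10^5 km.
Circular speed at r₁: v₁ = √(μ/r₁) = √(1.267×10^8/6.442×10^5) = 14.0242 km/s.
On the transfer ellipse at r₁, vis-viva equation gives v_a = √[μ(2/r₁ − 1/a_t)] = 8.39962 km/s.
First burn Δv₁ = |v_a − v₁| = 5.625 km/s.
At r₂, v₂ = √(μ/r₂) = 29.998 km/s.
Transfer-orbit speed at r₂: v_p = √[μ(2/r₂ − 1/a_t)] = 38.431 km/s.
Second burn Δv₂ = |v₂ − v_p| = 8.433 km/s.
Total Δv = Δv₁ + Δv₂ = 14.06 km/s.

Δv = 14060 m/s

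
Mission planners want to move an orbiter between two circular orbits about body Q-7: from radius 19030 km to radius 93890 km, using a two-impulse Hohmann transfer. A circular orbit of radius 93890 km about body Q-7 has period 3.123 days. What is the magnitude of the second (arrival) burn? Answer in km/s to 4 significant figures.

From Kepler's third law T² = 4π²r³/μ at r = 93890 km, T = 3.123 days = 3.123 × 86400 s = 2.698272×10^5 s: μ = 4π²r³/T² = 4.48793×10^5 km³/s².
Semi-major axis of the transfer orbit: a_t = (19030 + 93890)/2 = 56460 km.
On the circular orbit at r = 93890 km, v_c = √(μ/r) = 2.186 km/s.
Vis-viva on the transfer ellipse at r = 93890 km gives v_t = √[μ(2/r − 1/a_t)] = 1.269 km/s.
Δv₂ = |v_t − v_c| = |1.269 − 2.186| = 0.9170 km/s.

Δv₂ = 0.9170 km/s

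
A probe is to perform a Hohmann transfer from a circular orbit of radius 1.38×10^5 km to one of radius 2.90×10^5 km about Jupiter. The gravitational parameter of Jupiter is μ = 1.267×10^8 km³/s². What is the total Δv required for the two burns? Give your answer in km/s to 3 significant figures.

The Hohmann ellipse has a_t = (r₁ + r₂)/2 = 2.140×10^5 km.
Circular speed at r₁: v₁ = √(μ/r₁) = √(1.267×10^8/1.380×10^5) = 30.30043 km/s.
On the transfer ellipse at r₁, v² = μ(2/r − 1/a) gives v_p = √[μ(2/r₁ − 1/a_t)] = 35.27288 km/s.
First burn Δv₁ = |v_p − v₁| = 4.972 km/s.
Circular speed at r₂: v₂ = √(μ/r₂) = 20.902 km/s.
Transfer-orbit speed at r₂: v_a = √[μ(2/r₂ − 1/a_t)] = 16.785 km/s.
Second burn Δv₂ = |v₂ − v_a| = 4.117 km/s.
Total Δv = Δv₁ + Δv₂ = 9.089 km/s.

Δv = 9.09 km/s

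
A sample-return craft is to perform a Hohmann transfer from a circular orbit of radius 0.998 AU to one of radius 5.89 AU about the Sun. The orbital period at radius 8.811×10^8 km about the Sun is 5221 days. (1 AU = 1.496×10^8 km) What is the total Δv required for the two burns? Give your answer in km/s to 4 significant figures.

From Kepler's third law T² = 4π²r³/μ at r = 8.811×10^8 km, T = 5221 days = 5221 × 86400 s = 4.510944×10^8 s: μ = 4π²r³/T² = 1.32709×10^11 km³/s².
In km: r₁ = 0.998 × 1.496×10^8 = 1.493008×10^8 km; r₂ = 5.89 × 1.496×10^8 = 8.81144×10^8 km.
The Hohmann ellipse has a_t = (r₁ + r₂)/2 = 5.152224×10^8 km.
At r₁ the circular-orbit speed is v₁ = √(μ/r₁) = 29.814 km/s.
Transfer-orbit speed at r₁ (vis-viva equation): v_p = √[μ(2/r₁ − 1/a_t)] = 38.989 km/s.
First burn Δv₁ = |v_p − v₁| = 9.175 km/s.
Circular speed at r₂: v₂ = √(μ/r₂) = 12.272 km/s.
Transfer-orbit speed at r₂: v_a = √[μ(2/r₂ − 1/a_t)] = 6.6063 km/s.
Second burn Δv₂ = |v₂ − v_a| = 5.666 km/s.
Total Δv = Δv₁ + Δv₂ = 14.84 km/s.

Δv = 14.84 km/s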